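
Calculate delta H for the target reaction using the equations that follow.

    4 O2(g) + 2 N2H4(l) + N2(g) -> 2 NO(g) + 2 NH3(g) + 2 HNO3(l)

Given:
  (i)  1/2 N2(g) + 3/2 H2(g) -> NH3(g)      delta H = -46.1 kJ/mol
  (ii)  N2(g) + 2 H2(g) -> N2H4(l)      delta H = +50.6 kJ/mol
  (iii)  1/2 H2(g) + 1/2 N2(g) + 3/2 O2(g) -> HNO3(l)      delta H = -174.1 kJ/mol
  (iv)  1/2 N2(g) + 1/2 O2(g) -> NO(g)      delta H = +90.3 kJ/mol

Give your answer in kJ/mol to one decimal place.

delta H = -361.0 kJ/mol

(i) × 2: (2)·(-46.1) = -92.2 kJ/mol
(ii) reversed and × 2: (-2)·(+50.6) = -101.2 kJ/mol
(iii) × 2: (2)·(-174.1) = -348.2 kJ/mol
(iv) × 2: (2)·(+90.3) = +180.6 kJ/mol
Since enthalpy is a state function, delta H = (-92.2) + (-101.2) + (-348.2) + (+180.6) = -361.0 kJ/mol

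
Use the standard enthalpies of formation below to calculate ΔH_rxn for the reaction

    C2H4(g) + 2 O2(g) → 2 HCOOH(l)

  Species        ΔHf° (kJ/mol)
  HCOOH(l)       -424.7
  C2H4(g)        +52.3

Products: 2·(-424.7) = -849.4
Reactants: 1·(+52.3) + 2·(+0.0) = +52.3
ΔH_rxn = (-849.4) − (+52.3) = -901.7 kJ/mol

ΔH_rxn = -901.7 kJ/mol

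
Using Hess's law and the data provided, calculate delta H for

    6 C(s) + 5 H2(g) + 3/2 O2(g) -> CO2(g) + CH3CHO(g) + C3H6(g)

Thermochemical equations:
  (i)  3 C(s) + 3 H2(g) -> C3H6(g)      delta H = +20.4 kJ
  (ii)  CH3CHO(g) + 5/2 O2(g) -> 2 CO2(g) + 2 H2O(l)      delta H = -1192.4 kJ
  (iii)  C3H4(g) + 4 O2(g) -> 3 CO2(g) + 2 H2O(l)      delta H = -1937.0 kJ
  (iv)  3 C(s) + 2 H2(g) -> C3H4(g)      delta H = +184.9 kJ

(i) as written (C3H6(g) already on the product side): +20.4 kJ
(ii) reversed (reverse to put CH3CHO(g) on the product side): +1192.4 kJ
(iii) as written: -1937.0 kJ
(iv) as written: +184.9 kJ
By Hess's law, delta H = (1)·(+20.4) + (-1)·(-1192.4) + (1)·(-1937.0) + (1)·(+184.9) = -539.3 kJ

delta H = -539.3 kJ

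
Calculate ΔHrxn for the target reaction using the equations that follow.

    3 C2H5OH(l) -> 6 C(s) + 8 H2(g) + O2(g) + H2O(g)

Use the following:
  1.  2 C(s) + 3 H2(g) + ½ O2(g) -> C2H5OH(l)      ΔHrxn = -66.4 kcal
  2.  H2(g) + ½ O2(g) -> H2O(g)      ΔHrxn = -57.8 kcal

ΔHrxn = 141.4 kcal

eq. 1 reversed and × 3: (-3)·(-66.4) = +199.2 kcal
eq. 2 as written: -57.8 kcal
ΔHrxn = (+199.2) + (-57.8) = 141.4 kcal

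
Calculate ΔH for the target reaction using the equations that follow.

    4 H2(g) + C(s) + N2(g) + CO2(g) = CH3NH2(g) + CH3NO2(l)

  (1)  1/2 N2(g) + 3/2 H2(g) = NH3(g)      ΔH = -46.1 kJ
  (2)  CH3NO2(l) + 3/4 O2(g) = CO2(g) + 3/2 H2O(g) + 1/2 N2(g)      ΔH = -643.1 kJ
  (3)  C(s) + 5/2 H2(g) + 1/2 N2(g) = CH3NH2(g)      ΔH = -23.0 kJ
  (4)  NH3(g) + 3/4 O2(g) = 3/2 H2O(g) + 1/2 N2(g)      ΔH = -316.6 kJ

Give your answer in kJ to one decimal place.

ΔH = 257.4 kJ

(1) as written: -46.1 kJ
(2) reversed: +643.1 kJ
(3) as written: -23.0 kJ
(4) as written: -316.6 kJ
ΔH = (1)·(-46.1) + (-1)·(-643.1) + (1)·(-23.0) + (1)·(-316.6) = 257.4 kJ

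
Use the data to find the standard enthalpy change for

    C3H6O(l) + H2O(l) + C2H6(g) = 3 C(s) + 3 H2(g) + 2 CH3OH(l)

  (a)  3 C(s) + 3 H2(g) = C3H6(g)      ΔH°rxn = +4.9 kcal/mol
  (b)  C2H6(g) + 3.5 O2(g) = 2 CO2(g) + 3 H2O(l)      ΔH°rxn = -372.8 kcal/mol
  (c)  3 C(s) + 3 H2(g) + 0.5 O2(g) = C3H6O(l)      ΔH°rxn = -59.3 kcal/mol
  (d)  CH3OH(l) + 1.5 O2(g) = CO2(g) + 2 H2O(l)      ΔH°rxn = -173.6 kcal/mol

(a): not needed (C3H6(g) appears nowhere else).
(b) as written (C2H6(g) already on the reactant side): -372.8 kcal/mol
(c) reversed (reverse to put C3H6O(l) on the reactant side): +59.3 kcal/mol
(d) reversed and × 2 (reverse to put CH3OH(l) on the product side; ×2 to match 2 CH3OH(l) in the target): (-2)·(-173.6) = +347.2 kcal/mol
Since enthalpy is a state function, ΔH°rxn = (1)·(-372.8) + (-1)·(-59.3) + (-2)·(-173.6) = 33.7 kcal/mol

ΔH°rxn = 33.7 kcal/mol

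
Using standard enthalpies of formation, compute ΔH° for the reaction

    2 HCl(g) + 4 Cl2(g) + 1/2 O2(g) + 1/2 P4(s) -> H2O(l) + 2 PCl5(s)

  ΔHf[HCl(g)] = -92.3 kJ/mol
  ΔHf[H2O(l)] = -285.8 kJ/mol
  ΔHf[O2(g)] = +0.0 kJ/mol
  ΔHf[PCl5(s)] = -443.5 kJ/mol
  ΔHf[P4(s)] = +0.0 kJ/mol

Products: 1·(-285.8) + 2·(-443.5) = -1172.8
Reactants: 2·(-92.3) + 4·(+0.0) + 1/2·(+0.0) + 1/2·(+0.0) = -184.6
ΔH° = (-1172.8) − (-184.6) = -988.2 kJ/mol

ΔH° = -988.2 kJ/mol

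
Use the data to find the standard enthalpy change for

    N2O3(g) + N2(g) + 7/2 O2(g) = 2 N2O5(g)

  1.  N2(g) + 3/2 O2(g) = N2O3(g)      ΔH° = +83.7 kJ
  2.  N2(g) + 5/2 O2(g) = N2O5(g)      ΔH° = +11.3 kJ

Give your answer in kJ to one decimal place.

eq. 1 reversed: -83.7 kJ
eq. 2 × 2: (2)·(+11.3) = +22.6 kJ
Summing the manipulated equations, ΔH° = (-83.7) + (+22.6) = -61.1 kJ

ΔH° = -61.1 kJ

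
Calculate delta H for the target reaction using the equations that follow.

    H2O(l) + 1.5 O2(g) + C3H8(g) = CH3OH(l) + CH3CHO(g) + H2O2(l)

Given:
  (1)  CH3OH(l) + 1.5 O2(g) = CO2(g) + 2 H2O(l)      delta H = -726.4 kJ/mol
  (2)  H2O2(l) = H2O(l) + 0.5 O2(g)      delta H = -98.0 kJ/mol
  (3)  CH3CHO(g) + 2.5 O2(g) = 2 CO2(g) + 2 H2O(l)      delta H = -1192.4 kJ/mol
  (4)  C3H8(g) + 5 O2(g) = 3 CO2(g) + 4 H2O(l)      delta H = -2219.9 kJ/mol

delta H = -203.1 kJ/mol

(1) reversed (reverse to put CH3OH(l) on the product side): +726.4 kJ/mol
(2) reversed (H2O2(l) must end up as a product): +98.0 kJ/mol
(3) reversed (reverse to put CH3CHO(g) on the product side): +1192.4 kJ/mol
(4) as written (C3H8(g) already on the reactant side): -2219.9 kJ/mol
delta H = (+726.4) + (+98.0) + (+1192.4) + (-2219.9) = -203.1 kJ/mol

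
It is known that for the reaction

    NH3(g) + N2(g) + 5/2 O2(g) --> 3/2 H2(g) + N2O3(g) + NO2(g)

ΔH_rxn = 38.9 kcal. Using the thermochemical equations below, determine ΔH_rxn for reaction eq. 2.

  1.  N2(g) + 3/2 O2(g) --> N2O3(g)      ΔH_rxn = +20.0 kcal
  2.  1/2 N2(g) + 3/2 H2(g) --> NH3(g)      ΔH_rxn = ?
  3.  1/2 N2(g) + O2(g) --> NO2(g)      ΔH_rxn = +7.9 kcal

eq. 1 as written: +20.0 kcal
eq. 2 reversed: contributes −x
eq. 3 as written: +7.9 kcal
+38.9 = (+20.0) + (+7.9) − x
x = (+38.9 − (+27.9)) / (-1) = -11.0 kcal

ΔH_rxn = -11.0 kcal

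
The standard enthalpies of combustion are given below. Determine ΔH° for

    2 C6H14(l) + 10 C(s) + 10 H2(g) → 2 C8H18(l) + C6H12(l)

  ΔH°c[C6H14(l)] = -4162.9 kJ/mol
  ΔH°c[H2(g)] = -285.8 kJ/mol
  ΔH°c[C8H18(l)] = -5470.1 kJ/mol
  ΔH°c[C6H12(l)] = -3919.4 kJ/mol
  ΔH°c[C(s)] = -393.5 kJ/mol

Using ΔH = Σ nΔHc°(reactants) − Σ nΔHc°(products):
= [2·(-4162.9) + 10·(-393.5) + 10·(-285.8)] − [2·(-5470.1) + 1·(-3919.4)]
= -259.2 kJ/mol

ΔH° = -259.2 kJ/mol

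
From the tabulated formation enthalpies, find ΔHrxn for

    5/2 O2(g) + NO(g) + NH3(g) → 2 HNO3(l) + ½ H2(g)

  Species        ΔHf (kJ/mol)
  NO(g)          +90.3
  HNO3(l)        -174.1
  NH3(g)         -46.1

ΔHrxn = -392.4 kJ/mol

ΔH°rxn = Σ nΔHf°(products) − Σ nΔHf°(reactants).
Products: 2·(-174.1) + 1/2·(+0.0) = -348.2
Reactants: 5/2·(+0.0) + 1·(+90.3) + 1·(-46.1) = +44.2
ΔHrxn = (-348.2) − (+44.2) = -392.4 kJ/mol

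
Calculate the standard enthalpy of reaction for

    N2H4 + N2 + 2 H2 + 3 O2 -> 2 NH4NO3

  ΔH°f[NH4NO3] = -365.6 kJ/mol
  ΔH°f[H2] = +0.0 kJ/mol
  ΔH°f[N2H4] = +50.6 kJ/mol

ΔH_rxn = -781.8 kJ/mol

ΔH°rxn = Σ nΔHf°(products) − Σ nΔHf°(reactants).
Products: 2·(-365.6) = -731.2
Reactants: 1·(+50.6) + 1·(+0.0) + 2·(+0.0) + 3·(+0.0) = +50.6
ΔH_rxn = (-731.2) − (+50.6) = -781.8 kJ/mol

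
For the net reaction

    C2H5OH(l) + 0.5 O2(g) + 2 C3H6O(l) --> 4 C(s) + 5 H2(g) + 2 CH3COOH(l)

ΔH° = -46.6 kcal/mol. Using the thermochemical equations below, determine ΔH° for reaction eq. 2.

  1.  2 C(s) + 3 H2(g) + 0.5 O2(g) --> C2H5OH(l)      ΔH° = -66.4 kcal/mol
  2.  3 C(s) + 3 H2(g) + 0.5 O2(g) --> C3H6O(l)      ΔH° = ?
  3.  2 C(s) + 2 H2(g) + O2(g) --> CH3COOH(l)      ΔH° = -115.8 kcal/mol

eq. 1 reversed (reverse to put C2H5OH(l) on the reactant side): +66.4 kcal/mol
eq. 2 reversed and × 2 (reverse to put C3H6O(l) on the reactant side; scale by 2 for the 2 C3H6O(l)): contributes −2·x
eq. 3 × 2 (scale by 2 for the 2 CH3COOH(l)): (2)·(-115.8) = -231.6 kcal/mol
-46.6 = (+66.4) + (-231.6) − 2·x
x = (-46.6 − (-165.2)) / (-2) = -59.3 kcal/mol

ΔH° = -59.3 kcal/mol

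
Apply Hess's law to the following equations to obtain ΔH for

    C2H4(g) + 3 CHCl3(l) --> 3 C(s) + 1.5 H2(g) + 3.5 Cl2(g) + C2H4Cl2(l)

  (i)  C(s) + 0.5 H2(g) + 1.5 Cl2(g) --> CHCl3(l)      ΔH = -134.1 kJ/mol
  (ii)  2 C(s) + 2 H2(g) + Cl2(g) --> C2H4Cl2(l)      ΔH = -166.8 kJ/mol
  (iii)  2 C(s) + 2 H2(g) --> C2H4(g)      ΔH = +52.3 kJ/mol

ΔH = 183.2 kJ/mol

(i) reversed and × 3 (reverse to put CHCl3(l) on the reactant side; ×3 to match 3 CHCl3(l) in the target): (-3)·(-134.1) = +402.3 kJ/mol
(ii) as written (C2H4Cl2(l) already on the product side): -166.8 kJ/mol
(iii) reversed (C2H4(g) must end up as a reactant): -52.3 kJ/mol
By Hess's law, ΔH = (-3)·(-134.1) + (1)·(-166.8) + (-1)·(+52.3) = 183.2 kJ/mol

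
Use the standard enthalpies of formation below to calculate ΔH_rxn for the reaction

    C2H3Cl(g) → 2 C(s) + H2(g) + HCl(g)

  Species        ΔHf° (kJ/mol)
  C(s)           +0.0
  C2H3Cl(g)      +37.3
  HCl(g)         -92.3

Products: 2·(+0.0) + 1·(+0.0) + 1·(-92.3) = -92.3
Reactants: 1·(+37.3) = +37.3
ΔH_rxn = (-92.3) − (+37.3) = -129.6 kJ/mol

ΔH_rxn = -129.6 kJ/mol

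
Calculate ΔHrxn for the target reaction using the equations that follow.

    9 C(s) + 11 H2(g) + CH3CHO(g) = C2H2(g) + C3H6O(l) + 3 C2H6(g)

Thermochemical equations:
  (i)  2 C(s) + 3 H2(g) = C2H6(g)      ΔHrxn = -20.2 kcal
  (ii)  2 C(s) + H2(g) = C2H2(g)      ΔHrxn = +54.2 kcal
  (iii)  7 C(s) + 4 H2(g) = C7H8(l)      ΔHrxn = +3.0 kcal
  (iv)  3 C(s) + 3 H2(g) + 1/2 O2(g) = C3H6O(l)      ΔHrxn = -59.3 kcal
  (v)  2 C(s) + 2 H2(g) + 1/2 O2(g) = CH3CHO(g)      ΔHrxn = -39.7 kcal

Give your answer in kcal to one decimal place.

(i) × 3: (3)·(-20.2) = -60.6 kcal
(ii) as written: +54.2 kcal
(iii): not needed.
(iv) as written: -59.3 kcal
(v) reversed: +39.7 kcal
ΔHrxn = (3)·(-20.2) + (1)·(+54.2) + (1)·(-59.3) + (-1)·(-39.7) = -26.0 kcal

ΔHrxn = -26.0 kcal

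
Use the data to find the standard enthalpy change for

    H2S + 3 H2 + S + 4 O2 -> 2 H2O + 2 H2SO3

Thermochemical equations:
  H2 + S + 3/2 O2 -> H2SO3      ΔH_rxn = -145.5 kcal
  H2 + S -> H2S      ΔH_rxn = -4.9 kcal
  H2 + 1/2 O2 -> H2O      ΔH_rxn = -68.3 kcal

ΔH_rxn = -422.7 kcal

equation 1 × 2 (scale by 2 for the 2 H2SO3): (2)·(-145.5) = -291.0 kcal
equation 2 reversed (reverse to put H2S on the reactant side): +4.9 kcal
equation 3 × 2 (scale by 2 for the 2 H2O): (2)·(-68.3) = -136.6 kcal
By Hess's law, ΔH_rxn = (-291.0) + (+4.9) + (-136.6) = -422.7 kcal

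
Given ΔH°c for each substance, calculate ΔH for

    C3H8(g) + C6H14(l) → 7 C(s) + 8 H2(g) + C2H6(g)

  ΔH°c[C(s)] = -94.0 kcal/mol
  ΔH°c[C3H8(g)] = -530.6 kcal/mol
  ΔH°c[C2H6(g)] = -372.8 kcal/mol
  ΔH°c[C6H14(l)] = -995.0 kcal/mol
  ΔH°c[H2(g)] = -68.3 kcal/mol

Using ΔH = Σ nΔHc°(reactants) − Σ nΔHc°(products):
= [1·(-530.6) + 1·(-995.0)] − [7·(-94.0) + 8·(-68.3) + 1·(-372.8)]
= 51.6 kcal/mol

ΔH = 51.6 kcal/mol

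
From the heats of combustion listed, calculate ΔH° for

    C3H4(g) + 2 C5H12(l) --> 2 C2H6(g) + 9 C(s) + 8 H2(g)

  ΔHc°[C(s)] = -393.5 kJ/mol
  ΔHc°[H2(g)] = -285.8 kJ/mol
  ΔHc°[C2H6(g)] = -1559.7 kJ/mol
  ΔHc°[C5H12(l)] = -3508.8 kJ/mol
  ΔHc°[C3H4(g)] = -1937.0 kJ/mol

Using ΔH = Σ nΔHc°(reactants) − Σ nΔHc°(products):
= [1·(-1937.0) + 2·(-3508.8)] − [2·(-1559.7) + 9·(-393.5) + 8·(-285.8)]
= -7.3 kJ/mol

ΔH° = -7.3 kJ/mol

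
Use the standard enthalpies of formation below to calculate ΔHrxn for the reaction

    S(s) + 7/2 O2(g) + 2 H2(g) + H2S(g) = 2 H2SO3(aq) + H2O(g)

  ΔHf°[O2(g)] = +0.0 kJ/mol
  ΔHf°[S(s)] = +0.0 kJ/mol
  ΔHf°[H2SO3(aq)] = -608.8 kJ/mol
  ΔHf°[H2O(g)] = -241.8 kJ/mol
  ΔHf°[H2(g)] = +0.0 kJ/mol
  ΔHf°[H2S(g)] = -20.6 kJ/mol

ΔHrxn = -1438.8 kJ/mol

ΔH°rxn = Σ nΔHf°(products) − Σ nΔHf°(reactants).
Products: 2·(-608.8) + 1·(-241.8) = -1459.4
Reactants: 1·(+0.0) + 7/2·(+0.0) + 2·(+0.0) + 1·(-20.6) = -20.6
ΔHrxn = (-1459.4) − (-20.6) = -1438.8 kJ/mol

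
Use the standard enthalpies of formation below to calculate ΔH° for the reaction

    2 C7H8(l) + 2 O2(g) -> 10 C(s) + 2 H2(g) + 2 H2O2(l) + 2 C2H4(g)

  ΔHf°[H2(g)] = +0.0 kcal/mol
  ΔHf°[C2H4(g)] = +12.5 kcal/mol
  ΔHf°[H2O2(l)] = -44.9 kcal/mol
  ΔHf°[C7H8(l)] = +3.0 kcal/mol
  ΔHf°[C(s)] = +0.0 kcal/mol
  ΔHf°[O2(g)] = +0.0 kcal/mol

Products: 10·(+0.0) + 2·(+0.0) + 2·(-44.9) + 2·(+12.5) = -64.8
Reactants: 2·(+3.0) + 2·(+0.0) = +6.0
ΔH° = (-64.8) − (+6.0) = -70.8 kcal/mol

ΔH° = -70.8 kcal/mol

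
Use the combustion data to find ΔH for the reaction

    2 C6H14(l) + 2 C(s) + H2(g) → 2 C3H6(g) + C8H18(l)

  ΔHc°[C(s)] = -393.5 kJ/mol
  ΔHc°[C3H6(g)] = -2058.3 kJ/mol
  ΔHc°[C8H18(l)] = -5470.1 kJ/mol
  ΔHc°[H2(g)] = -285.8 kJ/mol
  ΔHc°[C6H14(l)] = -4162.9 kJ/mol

ΔH = 188.1 kJ/mol

Using ΔH = Σ nΔHc°(reactants) − Σ nΔHc°(products):
= [2·(-4162.9) + 2·(-393.5) + 1·(-285.8)] − [2·(-2058.3) + 1·(-5470.1)]
= 188.1 kJ/mol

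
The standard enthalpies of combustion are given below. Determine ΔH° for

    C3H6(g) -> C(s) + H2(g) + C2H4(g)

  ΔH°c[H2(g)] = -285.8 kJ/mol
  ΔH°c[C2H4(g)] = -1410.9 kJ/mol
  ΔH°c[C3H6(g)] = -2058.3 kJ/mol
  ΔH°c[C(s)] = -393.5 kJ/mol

With combustion enthalpies, reactants minus products:
= [1·(-2058.3)] − [1·(-393.5) + 1·(-285.8) + 1·(-1410.9)]
= 31.9 kJ/mol

ΔH° = 31.9 kJ/mol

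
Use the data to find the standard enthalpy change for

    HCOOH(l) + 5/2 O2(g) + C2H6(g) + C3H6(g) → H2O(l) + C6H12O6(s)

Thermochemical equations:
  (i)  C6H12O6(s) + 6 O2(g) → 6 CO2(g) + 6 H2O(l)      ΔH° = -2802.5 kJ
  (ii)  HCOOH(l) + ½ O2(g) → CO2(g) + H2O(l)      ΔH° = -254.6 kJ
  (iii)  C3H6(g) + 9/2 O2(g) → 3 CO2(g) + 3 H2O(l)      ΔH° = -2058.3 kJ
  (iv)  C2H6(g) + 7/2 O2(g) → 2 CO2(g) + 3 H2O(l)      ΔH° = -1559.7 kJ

(i) reversed (C6H12O6(s) must end up as a product): +2802.5 kJ
(ii) as written (HCOOH(l) already on the reactant side): -254.6 kJ
(iii) as written (C3H6(g) already on the reactant side): -2058.3 kJ
(iv) as written (C2H6(g) already on the reactant side): -1559.7 kJ
Since enthalpy is a state function, ΔH° = (+2802.5) + (-254.6) + (-2058.3) + (-1559.7) = -1070.1 kJ

ΔH° = -1070.1 kJ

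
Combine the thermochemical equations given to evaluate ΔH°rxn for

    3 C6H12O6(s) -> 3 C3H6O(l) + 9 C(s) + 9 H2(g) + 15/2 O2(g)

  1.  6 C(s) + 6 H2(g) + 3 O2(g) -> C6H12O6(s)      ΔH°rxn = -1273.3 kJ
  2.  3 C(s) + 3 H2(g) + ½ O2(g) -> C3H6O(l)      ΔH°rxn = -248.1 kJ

eq. 1 reversed and × 3: (-3)·(-1273.3) = +3819.9 kJ
eq. 2 × 3: (3)·(-248.1) = -744.3 kJ
By Hess's law, ΔH°rxn = (+3819.9) + (-744.3) = 3075.6 kJ

ΔH°rxn = 3075.6 kJ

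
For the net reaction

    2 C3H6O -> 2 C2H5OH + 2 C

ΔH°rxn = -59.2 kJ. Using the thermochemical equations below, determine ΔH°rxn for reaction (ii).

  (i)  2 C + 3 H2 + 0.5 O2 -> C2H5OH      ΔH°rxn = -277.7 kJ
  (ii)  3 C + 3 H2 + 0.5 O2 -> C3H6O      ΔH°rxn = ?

ΔH°rxn = -248.1 kJ

(i) × 2 (×2 to match 2 C2H5OH in the target): (2)·(-277.7) = -555.4 kJ
(ii) reversed and × 2 (reverse to put C3H6O on the reactant side; ×2 to match 2 C3H6O in the target): contributes −2·x
-59.2 = (-555.4) − 2·x
x = (-59.2 − (-555.4)) / (-2) = -248.1 kJ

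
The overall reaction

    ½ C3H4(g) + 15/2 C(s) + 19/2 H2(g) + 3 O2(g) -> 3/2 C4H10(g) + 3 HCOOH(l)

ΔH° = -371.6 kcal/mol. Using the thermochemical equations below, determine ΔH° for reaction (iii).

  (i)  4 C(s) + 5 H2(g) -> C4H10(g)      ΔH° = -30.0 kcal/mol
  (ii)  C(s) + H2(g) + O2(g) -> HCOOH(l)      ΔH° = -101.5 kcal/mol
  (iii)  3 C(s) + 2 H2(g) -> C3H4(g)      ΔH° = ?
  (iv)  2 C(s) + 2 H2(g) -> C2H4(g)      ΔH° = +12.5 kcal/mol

ΔH° = 44.2 kcal/mol

(i) × 3/2 (scale by 3/2 for the 3/2 C4H10(g)): (3/2)·(-30.0) = -45.0 kcal/mol
(ii) × 3 (×3 to match 3 HCOOH(l) in the target): (3)·(-101.5) = -304.5 kcal/mol
(iii) reversed and × 1/2 (C3H4(g) must end up as a reactant; ×1/2 to match 1/2 C3H4(g) in the target): contributes −1/2·x
(iv): not needed (C2H4(g) appears nowhere else).
-371.6 = (-45.0) + (-304.5) − 1/2·x
x = (-371.6 − (-349.5)) / (-1/2) = 44.2 kcal/mol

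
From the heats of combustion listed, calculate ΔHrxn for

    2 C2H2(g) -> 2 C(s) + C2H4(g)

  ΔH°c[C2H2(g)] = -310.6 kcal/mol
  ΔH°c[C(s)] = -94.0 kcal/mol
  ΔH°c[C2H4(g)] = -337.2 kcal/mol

With combustion enthalpies, reactants minus products:
= [2·(-310.6)] − [2·(-94.0) + 1·(-337.2)]
= -96.0 kcal/mol

ΔHrxn = -96.0 kcal/mol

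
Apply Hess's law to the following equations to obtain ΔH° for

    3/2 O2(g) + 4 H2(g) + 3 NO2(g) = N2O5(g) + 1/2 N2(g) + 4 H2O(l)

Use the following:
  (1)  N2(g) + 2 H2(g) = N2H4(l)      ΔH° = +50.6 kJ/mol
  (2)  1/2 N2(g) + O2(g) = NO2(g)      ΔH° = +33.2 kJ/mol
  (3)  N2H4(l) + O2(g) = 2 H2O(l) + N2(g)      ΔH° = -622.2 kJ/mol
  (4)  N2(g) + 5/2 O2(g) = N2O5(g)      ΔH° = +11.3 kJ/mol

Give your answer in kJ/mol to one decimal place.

(1) × 2 (scale by 2 for the 4 H2(g)): (2)·(+50.6) = +101.2 kJ/mol
(2) reversed and × 3 (NO2(g) must end up as a reactant; ×3 to match 3 NO2(g) in the target): (-3)·(+33.2) = -99.6 kJ/mol
(3) × 2 (scale by 2 for the 4 H2O(l)): (2)·(-622.2) = -1244.4 kJ/mol
(4) as written (N2O5(g) already on the product side): +11.3 kJ/mol
By Hess's law, ΔH° = (+101.2) + (-99.6) + (-1244.4) + (+11.3) = -1231.5 kJ/mol

ΔH° = -1231.5 kJ/mol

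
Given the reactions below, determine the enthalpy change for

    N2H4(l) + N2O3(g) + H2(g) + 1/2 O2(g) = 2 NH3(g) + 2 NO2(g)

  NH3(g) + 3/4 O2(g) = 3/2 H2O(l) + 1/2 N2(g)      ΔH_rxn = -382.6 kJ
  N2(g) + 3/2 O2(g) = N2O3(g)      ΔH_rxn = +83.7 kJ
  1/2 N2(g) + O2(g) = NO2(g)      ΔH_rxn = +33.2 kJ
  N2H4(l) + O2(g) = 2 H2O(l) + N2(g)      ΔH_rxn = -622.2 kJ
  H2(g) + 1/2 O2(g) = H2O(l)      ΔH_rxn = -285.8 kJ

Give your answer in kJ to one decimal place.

ΔH_rxn = -160.1 kJ

equation 1 reversed and × 2 (reverse to put NH3(g) on the product side; scale by 2 for the 2 NH3(g)): (-2)·(-382.6) = +765.2 kJ
equation 2 reversed (reverse to put N2O3(g) on the reactant side): -83.7 kJ
equation 3 × 2 (scale by 2 for the 2 NO2(g)): (2)·(+33.2) = +66.4 kJ
equation 4 as written (N2H4(l) already on the reactant side): -622.2 kJ
equation 5 as written (H2(g) already on the reactant side): -285.8 kJ
Combining the equations, ΔH_rxn = (+765.2) + (-83.7) + (+66.4) + (-622.2) + (-285.8) = -160.1 kJ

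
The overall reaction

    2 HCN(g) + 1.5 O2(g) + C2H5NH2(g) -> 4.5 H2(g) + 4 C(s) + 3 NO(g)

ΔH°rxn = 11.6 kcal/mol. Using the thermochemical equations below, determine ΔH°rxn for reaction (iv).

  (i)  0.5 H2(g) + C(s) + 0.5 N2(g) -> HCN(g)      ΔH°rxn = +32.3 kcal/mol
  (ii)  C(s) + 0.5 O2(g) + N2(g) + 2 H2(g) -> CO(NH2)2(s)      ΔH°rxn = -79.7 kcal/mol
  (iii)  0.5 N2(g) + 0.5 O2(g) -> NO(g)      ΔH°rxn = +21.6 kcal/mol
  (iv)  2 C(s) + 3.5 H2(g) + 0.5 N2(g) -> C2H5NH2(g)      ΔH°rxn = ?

ΔH°rxn = -11.4 kcal/mol

(i) reversed and × 2: (-2)·(+32.3) = -64.6 kcal/mol
(ii): not needed.
(iii) × 3: (3)·(+21.6) = +64.8 kcal/mol
(iv) reversed: contributes −x
+11.6 = (-64.6) + (+64.8) − x
x = (+11.6 − (+0.2)) / (-1) = -11.4 kcal/mol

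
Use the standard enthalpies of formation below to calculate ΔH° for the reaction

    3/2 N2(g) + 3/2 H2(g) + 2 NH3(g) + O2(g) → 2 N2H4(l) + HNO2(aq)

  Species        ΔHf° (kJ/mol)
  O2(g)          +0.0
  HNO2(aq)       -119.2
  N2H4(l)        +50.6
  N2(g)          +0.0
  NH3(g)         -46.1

ΔH°rxn = Σ nΔHf°(products) − Σ nΔHf°(reactants).
Products: 2·(+50.6) + 1·(-119.2) = -18.0
Reactants: 3/2·(+0.0) + 3/2·(+0.0) + 2·(-46.1) + 1·(+0.0) = -92.2
ΔH° = (-18.0) − (-92.2) = 74.2 kJ/mol

ΔH° = 74.2 kJ/mol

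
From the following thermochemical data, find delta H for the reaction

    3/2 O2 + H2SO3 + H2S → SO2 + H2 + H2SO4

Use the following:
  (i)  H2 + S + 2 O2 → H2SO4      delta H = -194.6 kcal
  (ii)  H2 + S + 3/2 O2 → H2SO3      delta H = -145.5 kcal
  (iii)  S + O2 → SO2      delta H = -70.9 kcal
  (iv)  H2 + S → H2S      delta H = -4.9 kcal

(i) as written (H2SO4 already on the product side): -194.6 kcal
(ii) reversed (H2SO3 must end up as a reactant): +145.5 kcal
(iii) as written (SO2 already on the product side): -70.9 kcal
(iv) reversed (reverse to put H2S on the reactant side): +4.9 kcal
delta H = (-194.6) + (+145.5) + (-70.9) + (+4.9) = -115.1 kcal

delta H = -115.1 kcal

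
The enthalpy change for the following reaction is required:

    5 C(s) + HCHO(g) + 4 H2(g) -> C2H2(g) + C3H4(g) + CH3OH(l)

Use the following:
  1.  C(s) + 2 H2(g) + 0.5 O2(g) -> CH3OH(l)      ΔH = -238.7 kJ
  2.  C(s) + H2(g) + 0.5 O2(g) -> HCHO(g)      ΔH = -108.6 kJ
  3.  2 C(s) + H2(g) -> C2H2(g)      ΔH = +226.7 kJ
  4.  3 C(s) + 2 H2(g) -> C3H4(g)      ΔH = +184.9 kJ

eq. 1 as written (CH3OH(l) already on the product side): -238.7 kJ
eq. 2 reversed (HCHO(g) must end up as a reactant): +108.6 kJ
eq. 3 as written (C2H2(g) already on the product side): +226.7 kJ
eq. 4 as written (C3H4(g) already on the product side): +184.9 kJ
ΔH = (1)·(-238.7) + (-1)·(-108.6) + (1)·(+226.7) + (1)·(+184.9) = 281.5 kJ

ΔH = 281.5 kJ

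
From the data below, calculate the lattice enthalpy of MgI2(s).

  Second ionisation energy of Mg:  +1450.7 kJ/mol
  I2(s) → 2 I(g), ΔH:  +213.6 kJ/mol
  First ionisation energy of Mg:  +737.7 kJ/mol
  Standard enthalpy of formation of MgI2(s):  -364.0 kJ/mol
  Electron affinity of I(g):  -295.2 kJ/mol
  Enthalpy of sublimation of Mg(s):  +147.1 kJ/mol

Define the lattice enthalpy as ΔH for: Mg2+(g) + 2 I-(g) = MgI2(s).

ΔHf° = 1·ΔHsub + 1·(ΣIE) + 1·D(I2) + 2·EA + U
-364.0 = 1·(+147.1) + 1·(+2188.4) + 1·(+213.6) + 2·(-295.2) + U
U = -364.0 − (+1958.7) = -2322.7 kJ/mol

U = -2322.7 kJ/mol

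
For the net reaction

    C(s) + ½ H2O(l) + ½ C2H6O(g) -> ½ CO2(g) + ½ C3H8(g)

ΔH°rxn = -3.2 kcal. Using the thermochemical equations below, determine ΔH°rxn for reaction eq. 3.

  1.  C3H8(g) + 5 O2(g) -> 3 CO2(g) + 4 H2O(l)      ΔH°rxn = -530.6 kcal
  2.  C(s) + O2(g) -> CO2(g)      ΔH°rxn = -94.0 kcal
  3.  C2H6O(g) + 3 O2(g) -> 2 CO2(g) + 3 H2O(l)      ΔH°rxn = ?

eq. 1 reversed and × 1/2: (-1/2)·(-530.6) = +265.3 kcal
eq. 2 as written: -94.0 kcal
eq. 3 × 1/2: contributes 1/2·x
-3.2 = (+265.3) + (-94.0) + 1/2·x
x = (-3.2 − (+171.3)) / (1/2) = -349.0 kcal

ΔH°rxn = -349.0 kcal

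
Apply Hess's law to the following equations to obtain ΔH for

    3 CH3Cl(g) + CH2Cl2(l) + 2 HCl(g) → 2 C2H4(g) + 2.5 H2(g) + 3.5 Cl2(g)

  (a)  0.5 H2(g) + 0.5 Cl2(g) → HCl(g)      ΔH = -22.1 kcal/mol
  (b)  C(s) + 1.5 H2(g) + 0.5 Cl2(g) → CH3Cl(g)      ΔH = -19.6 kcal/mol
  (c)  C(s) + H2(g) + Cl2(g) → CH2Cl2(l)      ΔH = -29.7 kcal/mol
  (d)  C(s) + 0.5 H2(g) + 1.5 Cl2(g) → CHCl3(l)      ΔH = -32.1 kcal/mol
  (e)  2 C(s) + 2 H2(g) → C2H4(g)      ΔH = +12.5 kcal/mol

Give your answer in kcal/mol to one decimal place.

ΔH = 157.7 kcal/mol

(a) reversed and × 2 (HCl(g) must end up as a reactant; scale by 2 for the 2 HCl(g)): (-2)·(-22.1) = +44.2 kcal/mol
(b) reversed and × 3 (reverse to put CH3Cl(g) on the reactant side; scale by 3 for the 3 CH3Cl(g)): (-3)·(-19.6) = +58.8 kcal/mol
(c) reversed (CH2Cl2(l) must end up as a reactant): +29.7 kcal/mol
(d): not needed (CHCl3(l) appears nowhere else).
(e) × 2 (×2 to match 2 C2H4(g) in the target): (2)·(+12.5) = +25.0 kcal/mol
ΔH = (+44.2) + (+58.8) + (+29.7) + (+25.0) = 157.7 kcal/mol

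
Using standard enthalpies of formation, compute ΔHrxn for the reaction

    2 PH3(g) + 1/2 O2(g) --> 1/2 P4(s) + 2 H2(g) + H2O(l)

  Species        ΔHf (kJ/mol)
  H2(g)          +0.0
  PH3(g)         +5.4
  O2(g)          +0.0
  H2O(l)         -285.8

ΔHrxn = -296.6 kJ/mol

Products: 1/2·(+0.0) + 2·(+0.0) + 1·(-285.8) = -285.8
Reactants: 2·(+5.4) + 1/2·(+0.0) = +10.8
ΔHrxn = (-285.8) − (+10.8) = -296.6 kJ/mol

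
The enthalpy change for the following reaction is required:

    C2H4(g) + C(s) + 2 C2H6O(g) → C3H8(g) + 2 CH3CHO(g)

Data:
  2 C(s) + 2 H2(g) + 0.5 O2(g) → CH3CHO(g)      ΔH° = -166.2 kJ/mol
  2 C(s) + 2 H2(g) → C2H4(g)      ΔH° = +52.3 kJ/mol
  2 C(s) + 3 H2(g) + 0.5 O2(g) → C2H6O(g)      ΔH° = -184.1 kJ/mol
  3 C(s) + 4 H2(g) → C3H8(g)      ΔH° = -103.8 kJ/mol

equation 1 × 2 (×2 to match 2 CH3CHO(g) in the target): (2)·(-166.2) = -332.4 kJ/mol
equation 2 reversed (reverse to put C2H4(g) on the reactant side): -52.3 kJ/mol
equation 3 reversed and × 2 (reverse to put C2H6O(g) on the reactant side; ×2 to match 2 C2H6O(g) in the target): (-2)·(-184.1) = +368.2 kJ/mol
equation 4 as written (C3H8(g) already on the product side): -103.8 kJ/mol
Combining the equations, ΔH° = (-332.4) + (-52.3) + (+368.2) + (-103.8) = -120.3 kJ/mol

ΔH° = -120.3 kJ/mol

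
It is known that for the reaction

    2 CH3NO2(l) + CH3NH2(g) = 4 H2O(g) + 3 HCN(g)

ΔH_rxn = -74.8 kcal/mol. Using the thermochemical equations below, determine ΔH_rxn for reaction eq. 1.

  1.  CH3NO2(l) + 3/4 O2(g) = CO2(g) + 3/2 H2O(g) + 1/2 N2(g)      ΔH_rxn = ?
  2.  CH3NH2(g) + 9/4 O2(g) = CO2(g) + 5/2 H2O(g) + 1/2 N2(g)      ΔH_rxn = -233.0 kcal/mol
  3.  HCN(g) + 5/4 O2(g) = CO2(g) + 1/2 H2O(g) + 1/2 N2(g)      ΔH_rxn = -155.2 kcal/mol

ΔH_rxn = -153.7 kcal/mol

eq. 1 × 2 (×2 to match 2 CH3NO2(l) in the target): contributes 2·x
eq. 2 as written (CH3NH2(g) already on the reactant side): -233.0 kcal/mol
eq. 3 reversed and × 3 (HCN(g) must end up as a product; scale by 3 for the 3 HCN(g)): (-3)·(-155.2) = +465.6 kcal/mol
-74.8 = (-233.0) + (+465.6) + 2·x
x = (-74.8 − (+232.6)) / (2) = -153.7 kcal/mol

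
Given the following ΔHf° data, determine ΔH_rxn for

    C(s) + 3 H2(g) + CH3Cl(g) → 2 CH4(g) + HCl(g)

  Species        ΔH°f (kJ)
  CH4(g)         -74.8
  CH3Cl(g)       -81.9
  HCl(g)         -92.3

ΔH°rxn = Σ nΔHf°(products) − Σ nΔHf°(reactants).
Products: 2·(-74.8) + 1·(-92.3) = -241.9
Reactants: 1·(+0.0) + 3·(+0.0) + 1·(-81.9) = -81.9
ΔH_rxn = (-241.9) − (-81.9) = -160.0 kJ

ΔH_rxn = -160.0 kJ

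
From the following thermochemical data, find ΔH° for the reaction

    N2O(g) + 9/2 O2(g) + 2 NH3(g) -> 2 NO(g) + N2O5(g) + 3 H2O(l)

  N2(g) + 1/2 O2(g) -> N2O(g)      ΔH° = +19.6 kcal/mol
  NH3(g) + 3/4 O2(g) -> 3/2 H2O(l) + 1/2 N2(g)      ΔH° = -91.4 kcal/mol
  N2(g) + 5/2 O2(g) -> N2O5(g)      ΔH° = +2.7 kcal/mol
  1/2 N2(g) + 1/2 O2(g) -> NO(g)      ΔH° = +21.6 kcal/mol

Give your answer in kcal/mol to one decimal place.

ΔH° = -156.5 kcal/mol

equation 1 reversed (reverse to put N2O(g) on the reactant side): -19.6 kcal/mol
equation 2 × 2 (×2 to match 2 NH3(g) in the target): (2)·(-91.4) = -182.8 kcal/mol
equation 3 as written (N2O5(g) already on the product side): +2.7 kcal/mol
equation 4 × 2 (×2 to match 2 NO(g) in the target): (2)·(+21.6) = +43.2 kcal/mol
By Hess's law, ΔH° = (-19.6) + (-182.8) + (+2.7) + (+43.2) = -156.5 kcal/mol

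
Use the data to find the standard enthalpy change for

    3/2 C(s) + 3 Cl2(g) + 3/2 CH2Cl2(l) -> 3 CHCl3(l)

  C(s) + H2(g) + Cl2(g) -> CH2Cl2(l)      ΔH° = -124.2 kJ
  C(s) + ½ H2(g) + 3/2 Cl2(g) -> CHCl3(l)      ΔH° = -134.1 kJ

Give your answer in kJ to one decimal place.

equation 1 reversed and × 3/2: (-3/2)·(-124.2) = +186.3 kJ
equation 2 × 3: (3)·(-134.1) = -402.3 kJ
By Hess's law, ΔH° = (-3/2)·(-124.2) + (3)·(-134.1) = -216.0 kJ

ΔH° = -216.0 kJ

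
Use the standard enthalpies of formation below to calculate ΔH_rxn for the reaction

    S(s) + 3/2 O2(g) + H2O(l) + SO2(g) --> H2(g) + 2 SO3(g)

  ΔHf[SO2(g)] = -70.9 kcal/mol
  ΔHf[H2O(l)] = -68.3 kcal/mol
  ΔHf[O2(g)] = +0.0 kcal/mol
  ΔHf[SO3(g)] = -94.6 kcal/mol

ΔH_rxn = -50.0 kcal/mol

Products: 1·(+0.0) + 2·(-94.6) = -189.2
Reactants: 1·(+0.0) + 3/2·(+0.0) + 1·(-68.3) + 1·(-70.9) = -139.2
ΔH_rxn = (-189.2) − (-139.2) = -50.0 kcal/mol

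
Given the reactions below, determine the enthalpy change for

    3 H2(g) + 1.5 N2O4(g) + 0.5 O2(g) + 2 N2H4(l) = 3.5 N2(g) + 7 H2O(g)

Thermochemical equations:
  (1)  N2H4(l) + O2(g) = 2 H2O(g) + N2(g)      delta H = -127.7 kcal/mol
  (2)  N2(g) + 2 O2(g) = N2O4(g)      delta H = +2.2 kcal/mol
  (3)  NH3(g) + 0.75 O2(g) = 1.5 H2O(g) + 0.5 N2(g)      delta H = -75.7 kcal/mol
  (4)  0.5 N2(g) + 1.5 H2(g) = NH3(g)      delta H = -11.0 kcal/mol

delta H = -432.1 kcal/mol

(1) × 2 (×2 to match 2 N2H4(l) in the target): (2)·(-127.7) = -255.4 kcal/mol
(2) reversed and × 3/2 (reverse to put N2O4(g) on the reactant side; ×3/2 to match 3/2 N2O4(g) in the target): (-3/2)·(+2.2) = -3.3 kcal/mol
(3) × 2: (2)·(-75.7) = -151.4 kcal/mol
(4) × 2 (×2 to match 3 H2(g) in the target): (2)·(-11.0) = -22.0 kcal/mol
delta H = (-255.4) + (-3.3) + (-151.4) + (-22.0) = -432.1 kcal/mol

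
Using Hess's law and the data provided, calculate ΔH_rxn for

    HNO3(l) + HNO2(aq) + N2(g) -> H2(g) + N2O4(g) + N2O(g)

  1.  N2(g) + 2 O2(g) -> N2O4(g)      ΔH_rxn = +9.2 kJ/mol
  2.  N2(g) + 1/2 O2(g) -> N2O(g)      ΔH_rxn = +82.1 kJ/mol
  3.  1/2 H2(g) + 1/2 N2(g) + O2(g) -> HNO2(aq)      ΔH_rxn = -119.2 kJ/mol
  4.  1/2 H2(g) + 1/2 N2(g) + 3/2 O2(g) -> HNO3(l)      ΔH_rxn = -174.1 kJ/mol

eq. 1 as written: +9.2 kJ/mol
eq. 2 as written: +82.1 kJ/mol
eq. 3 reversed: +119.2 kJ/mol
eq. 4 reversed: +174.1 kJ/mol
Combining the equations, ΔH_rxn = (+9.2) + (+82.1) + (+119.2) + (+174.1) = 384.6 kJ/mol

ΔH_rxn = 384.6 kJ/mol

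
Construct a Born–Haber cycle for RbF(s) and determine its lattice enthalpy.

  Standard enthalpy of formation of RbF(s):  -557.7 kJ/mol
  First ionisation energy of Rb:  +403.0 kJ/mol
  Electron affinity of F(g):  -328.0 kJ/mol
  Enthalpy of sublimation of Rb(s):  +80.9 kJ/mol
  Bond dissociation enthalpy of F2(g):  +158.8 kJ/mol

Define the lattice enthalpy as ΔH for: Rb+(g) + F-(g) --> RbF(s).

ΔHf° = 1·ΔHsub + 1·(ΣIE) + 1/2·D(F2) + 1·EA + U
-557.7 = 1·(+80.9) + 1·(+403.0) + 1/2·(+158.8) + 1·(-328.0) + U
U = -557.7 − (+235.3) = -793.0 kJ/mol

U = -793.0 kJ/mol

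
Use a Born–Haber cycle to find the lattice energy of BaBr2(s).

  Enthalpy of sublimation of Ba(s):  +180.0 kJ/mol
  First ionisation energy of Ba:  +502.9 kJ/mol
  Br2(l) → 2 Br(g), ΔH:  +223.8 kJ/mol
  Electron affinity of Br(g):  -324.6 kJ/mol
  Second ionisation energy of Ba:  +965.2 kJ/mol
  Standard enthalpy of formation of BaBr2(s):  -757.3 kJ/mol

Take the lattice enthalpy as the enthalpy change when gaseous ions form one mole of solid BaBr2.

ΔHf° = 1·ΔHsub + 1·(ΣIE) + 1·D(Br2) + 2·EA + U
-757.3 = 1·(+180.0) + 1·(+1468.1) + 1·(+223.8) + 2·(-324.6) + U
U = -757.3 − (+1222.7) = -1980.0 kJ/mol

U = -1980.0 kJ/mol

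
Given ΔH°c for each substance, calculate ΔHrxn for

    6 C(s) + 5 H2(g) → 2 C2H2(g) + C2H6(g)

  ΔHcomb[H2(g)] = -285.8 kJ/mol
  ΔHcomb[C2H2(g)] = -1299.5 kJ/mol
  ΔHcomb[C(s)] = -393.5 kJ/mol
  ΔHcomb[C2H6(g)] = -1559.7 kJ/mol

ΔHrxn = 368.7 kJ/mol

With combustion enthalpies, reactants minus products:
= [6·(-393.5) + 5·(-285.8)] − [2·(-1299.5) + 1·(-1559.7)]
= 368.7 kJ/mol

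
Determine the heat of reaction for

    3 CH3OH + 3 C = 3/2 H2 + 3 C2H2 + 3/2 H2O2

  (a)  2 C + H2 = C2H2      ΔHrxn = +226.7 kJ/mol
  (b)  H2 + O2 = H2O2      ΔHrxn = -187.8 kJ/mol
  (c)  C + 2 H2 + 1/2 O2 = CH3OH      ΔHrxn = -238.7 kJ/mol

(a) × 3 (×3 to match 3 C2H2 in the target): (3)·(+226.7) = +680.1 kJ/mol
(b) × 3/2 (scale by 3/2 for the 3/2 H2O2): (3/2)·(-187.8) = -281.7 kJ/mol
(c) reversed and × 3 (reverse to put CH3OH on the reactant side; ×3 to match 3 CH3OH in the target): (-3)·(-238.7) = +716.1 kJ/mol
ΔHrxn = (3)·(+226.7) + (3/2)·(-187.8) + (-3)·(-238.7) = 1114.5 kJ/mol

ΔHrxn = 1114.5 kJ/mol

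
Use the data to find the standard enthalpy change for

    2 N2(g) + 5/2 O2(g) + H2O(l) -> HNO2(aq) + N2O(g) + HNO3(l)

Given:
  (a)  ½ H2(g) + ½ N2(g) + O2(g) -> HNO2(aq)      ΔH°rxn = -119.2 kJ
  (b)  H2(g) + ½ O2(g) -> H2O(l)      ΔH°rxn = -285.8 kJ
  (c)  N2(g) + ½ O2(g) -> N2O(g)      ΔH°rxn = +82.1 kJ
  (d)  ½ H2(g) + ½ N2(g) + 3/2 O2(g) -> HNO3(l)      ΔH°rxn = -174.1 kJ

ΔH°rxn = 74.6 kJ

(a) as written (HNO2(aq) already on the product side): -119.2 kJ
(b) reversed (reverse to put H2O(l) on the reactant side): +285.8 kJ
(c) as written (N2O(g) already on the product side): +82.1 kJ
(d) as written (HNO3(l) already on the product side): -174.1 kJ
ΔH°rxn = (-119.2) + (+285.8) + (+82.1) + (-174.1) = 74.6 kJ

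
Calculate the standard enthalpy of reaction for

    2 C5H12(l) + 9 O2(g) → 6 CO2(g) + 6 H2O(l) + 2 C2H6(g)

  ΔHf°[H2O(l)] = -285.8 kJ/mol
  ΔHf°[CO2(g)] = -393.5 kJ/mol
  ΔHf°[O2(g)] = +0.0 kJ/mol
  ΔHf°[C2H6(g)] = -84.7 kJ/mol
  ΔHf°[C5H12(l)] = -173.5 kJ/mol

ΔHrxn = -3898.2 kJ/mol

ΔH°rxn = Σ nΔHf°(products) − Σ nΔHf°(reactants).
Products: 6·(-393.5) + 6·(-285.8) + 2·(-84.7) = -4245.2
Reactants: 2·(-173.5) + 9·(+0.0) = -347.0
ΔHrxn = (-4245.2) − (-347.0) = -3898.2 kJ/mol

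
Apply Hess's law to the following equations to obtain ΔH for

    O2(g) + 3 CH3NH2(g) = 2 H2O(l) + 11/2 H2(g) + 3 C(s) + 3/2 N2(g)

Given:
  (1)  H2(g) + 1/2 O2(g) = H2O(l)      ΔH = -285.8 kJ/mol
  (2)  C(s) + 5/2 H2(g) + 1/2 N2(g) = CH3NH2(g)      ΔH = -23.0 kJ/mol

(1) × 2 (×2 to match 2 H2O(l) in the target): (2)·(-285.8) = -571.6 kJ/mol
(2) reversed and × 3 (reverse to put CH3NH2(g) on the reactant side; ×3 to match 3 CH3NH2(g) in the target): (-3)·(-23.0) = +69.0 kJ/mol
Summing the manipulated equations, ΔH = (-571.6) + (+69.0) = -502.6 kJ/mol

ΔH = -502.6 kJ/mol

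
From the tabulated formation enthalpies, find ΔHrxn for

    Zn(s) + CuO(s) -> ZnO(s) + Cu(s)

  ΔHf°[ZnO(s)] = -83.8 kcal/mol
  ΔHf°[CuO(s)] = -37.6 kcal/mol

ΔHrxn = -46.2 kcal/mol

ΔH°rxn = Σ nΔHf°(products) − Σ nΔHf°(reactants).
Products: 1·(-83.8) + 1·(+0.0) = -83.8
Reactants: 1·(+0.0) + 1·(-37.6) = -37.6
ΔHrxn = (-83.8) − (-37.6) = -46.2 kcal/mol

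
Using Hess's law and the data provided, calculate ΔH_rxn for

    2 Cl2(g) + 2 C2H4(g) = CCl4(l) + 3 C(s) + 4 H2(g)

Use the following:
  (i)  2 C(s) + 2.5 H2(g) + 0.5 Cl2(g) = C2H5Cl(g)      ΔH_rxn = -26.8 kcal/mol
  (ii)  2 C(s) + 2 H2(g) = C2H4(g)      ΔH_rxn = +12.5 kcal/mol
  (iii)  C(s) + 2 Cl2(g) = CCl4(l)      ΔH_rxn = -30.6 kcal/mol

ΔH_rxn = -55.6 kcal/mol

(i): not needed.
(ii) reversed and × 2: (-2)·(+12.5) = -25.0 kcal/mol
(iii) as written: -30.6 kcal/mol
Summing the manipulated equations, ΔH_rxn = (-25.0) + (-30.6) = -55.6 kcal/mol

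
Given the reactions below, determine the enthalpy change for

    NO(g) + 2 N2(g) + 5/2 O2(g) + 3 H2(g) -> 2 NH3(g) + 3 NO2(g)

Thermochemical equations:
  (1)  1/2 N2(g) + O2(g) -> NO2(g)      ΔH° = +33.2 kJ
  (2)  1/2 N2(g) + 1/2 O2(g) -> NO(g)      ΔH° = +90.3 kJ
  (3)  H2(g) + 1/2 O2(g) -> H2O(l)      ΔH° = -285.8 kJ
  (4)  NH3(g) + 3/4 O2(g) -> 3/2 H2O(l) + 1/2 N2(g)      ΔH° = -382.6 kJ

ΔH° = -82.9 kJ

(1) × 3: (3)·(+33.2) = +99.6 kJ
(2) reversed: -90.3 kJ
(3) × 3: (3)·(-285.8) = -857.4 kJ
(4) reversed and × 2: (-2)·(-382.6) = +765.2 kJ
Summing the manipulated equations, ΔH° = (3)·(+33.2) + (-1)·(+90.3) + (3)·(-285.8) + (-2)·(-382.6) = -82.9 kJ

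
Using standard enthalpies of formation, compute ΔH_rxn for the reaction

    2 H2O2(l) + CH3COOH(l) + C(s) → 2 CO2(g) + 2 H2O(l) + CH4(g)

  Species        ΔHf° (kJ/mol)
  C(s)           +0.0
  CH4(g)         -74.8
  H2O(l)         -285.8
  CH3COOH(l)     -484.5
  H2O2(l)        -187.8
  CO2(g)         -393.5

ΔH_rxn = -573.3 kJ/mol

Products: 2·(-393.5) + 2·(-285.8) + 1·(-74.8) = -1433.4
Reactants: 2·(-187.8) + 1·(-484.5) + 1·(+0.0) = -860.1
ΔH_rxn = (-1433.4) − (-860.1) = -573.3 kJ/mol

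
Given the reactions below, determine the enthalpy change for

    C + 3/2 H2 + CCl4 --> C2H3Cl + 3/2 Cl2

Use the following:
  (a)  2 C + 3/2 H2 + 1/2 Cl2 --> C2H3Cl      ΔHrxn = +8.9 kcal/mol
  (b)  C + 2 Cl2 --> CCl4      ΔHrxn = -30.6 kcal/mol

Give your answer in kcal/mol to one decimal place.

ΔHrxn = 39.5 kcal/mol

(a) as written (C2H3Cl already on the product side): +8.9 kcal/mol
(b) reversed (CCl4 must end up as a reactant): +30.6 kcal/mol
Since enthalpy is a state function, ΔHrxn = (1)·(+8.9) + (-1)·(-30.6) = 39.5 kcal/mol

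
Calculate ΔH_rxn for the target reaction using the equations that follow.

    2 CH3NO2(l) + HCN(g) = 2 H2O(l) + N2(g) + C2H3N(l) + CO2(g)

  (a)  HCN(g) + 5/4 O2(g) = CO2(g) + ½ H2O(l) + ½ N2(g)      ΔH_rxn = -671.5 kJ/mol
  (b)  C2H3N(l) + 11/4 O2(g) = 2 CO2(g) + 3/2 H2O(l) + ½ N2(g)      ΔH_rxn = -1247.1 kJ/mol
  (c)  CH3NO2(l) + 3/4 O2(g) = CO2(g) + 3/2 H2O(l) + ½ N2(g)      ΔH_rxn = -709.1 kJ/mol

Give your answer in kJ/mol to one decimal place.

ΔH_rxn = -842.6 kJ/mol

(a) as written: -671.5 kJ/mol
(b) reversed: +1247.1 kJ/mol
(c) × 2: (2)·(-709.1) = -1418.2 kJ/mol
By Hess's law, ΔH_rxn = (-671.5) + (+1247.1) + (-1418.2) = -842.6 kJ/mol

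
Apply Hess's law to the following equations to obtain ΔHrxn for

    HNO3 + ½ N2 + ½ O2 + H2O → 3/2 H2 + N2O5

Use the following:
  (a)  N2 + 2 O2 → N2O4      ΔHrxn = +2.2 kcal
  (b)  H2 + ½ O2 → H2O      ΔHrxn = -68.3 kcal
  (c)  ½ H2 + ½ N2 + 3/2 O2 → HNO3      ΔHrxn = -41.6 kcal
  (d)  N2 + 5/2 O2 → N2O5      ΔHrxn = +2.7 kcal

(a): not needed (N2O4 appears nowhere else).
(b) reversed (reverse to put H2O on the reactant side): +68.3 kcal
(c) reversed (HNO3 must end up as a reactant): +41.6 kcal
(d) as written (N2O5 already on the product side): +2.7 kcal
Combining the equations, ΔHrxn = (-1)·(-68.3) + (-1)·(-41.6) + (1)·(+2.7) = 112.6 kcal

ΔHrxn = 112.6 kcal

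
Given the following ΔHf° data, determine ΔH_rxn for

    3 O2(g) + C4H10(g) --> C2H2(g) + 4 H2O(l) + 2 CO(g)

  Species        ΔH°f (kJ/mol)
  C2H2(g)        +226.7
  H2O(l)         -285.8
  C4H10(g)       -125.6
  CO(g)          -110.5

Products: 1·(+226.7) + 4·(-285.8) + 2·(-110.5) = -1137.5
Reactants: 3·(+0.0) + 1·(-125.6) = -125.6
ΔH_rxn = (-1137.5) − (-125.6) = -1011.9 kJ/mol

ΔH_rxn = -1011.9 kJ/mol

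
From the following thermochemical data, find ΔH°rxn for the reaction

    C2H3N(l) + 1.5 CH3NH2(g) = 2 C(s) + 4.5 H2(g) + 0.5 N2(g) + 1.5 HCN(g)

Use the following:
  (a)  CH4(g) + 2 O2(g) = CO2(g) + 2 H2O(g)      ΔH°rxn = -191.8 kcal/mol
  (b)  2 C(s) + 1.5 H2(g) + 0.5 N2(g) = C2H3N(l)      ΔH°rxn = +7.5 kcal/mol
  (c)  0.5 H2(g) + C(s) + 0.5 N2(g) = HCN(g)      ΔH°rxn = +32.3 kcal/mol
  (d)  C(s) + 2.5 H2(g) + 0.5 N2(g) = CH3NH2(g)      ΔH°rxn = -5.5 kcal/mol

(a): not needed (H2O(g) appears nowhere else).
(b) reversed (reverse to put C2H3N(l) on the reactant side): -7.5 kcal/mol
(c) × 3/2 (×3/2 to match 3/2 HCN(g) in the target): (3/2)·(+32.3) = +48.45 kcal/mol
(d) reversed and × 3/2 (CH3NH2(g) must end up as a reactant; scale by 3/2 for the 3/2 CH3NH2(g)): (-3/2)·(-5.5) = +8.25 kcal/mol
By Hess's law, ΔH°rxn = (-1)·(+7.5) + (3/2)·(+32.3) + (-3/2)·(-5.5) = 49.2 kcal/mol

ΔH°rxn = 49.2 kcal/mol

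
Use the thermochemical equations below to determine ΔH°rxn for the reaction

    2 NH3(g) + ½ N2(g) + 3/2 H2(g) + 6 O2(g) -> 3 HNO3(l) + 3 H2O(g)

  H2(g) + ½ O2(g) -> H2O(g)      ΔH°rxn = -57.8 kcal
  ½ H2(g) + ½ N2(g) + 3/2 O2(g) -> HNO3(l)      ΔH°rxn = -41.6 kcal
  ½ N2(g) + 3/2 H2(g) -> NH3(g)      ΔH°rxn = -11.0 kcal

equation 1 × 3 (scale by 3 for the 3 H2O(g)): (3)·(-57.8) = -173.4 kcal
equation 2 × 3 (scale by 3 for the 3 HNO3(l)): (3)·(-41.6) = -124.8 kcal
equation 3 reversed and × 2 (reverse to put NH3(g) on the reactant side; scale by 2 for the 2 NH3(g)): (-2)·(-11.0) = +22.0 kcal
Summing the manipulated equations, ΔH°rxn = (-173.4) + (-124.8) + (+22.0) = -276.2 kcal

ΔH°rxn = -276.2 kcal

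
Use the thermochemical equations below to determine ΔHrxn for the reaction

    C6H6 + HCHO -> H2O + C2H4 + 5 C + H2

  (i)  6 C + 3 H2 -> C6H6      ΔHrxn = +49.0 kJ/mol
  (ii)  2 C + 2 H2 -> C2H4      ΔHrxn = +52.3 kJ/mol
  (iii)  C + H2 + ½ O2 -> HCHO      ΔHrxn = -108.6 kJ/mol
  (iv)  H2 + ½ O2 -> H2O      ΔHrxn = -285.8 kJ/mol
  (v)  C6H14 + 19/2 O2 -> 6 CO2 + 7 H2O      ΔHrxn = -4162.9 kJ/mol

ΔHrxn = -173.9 kJ/mol

(i) reversed: -49.0 kJ/mol
(ii) as written: +52.3 kJ/mol
(iii) reversed: +108.6 kJ/mol
(iv) as written: -285.8 kJ/mol
(v): not needed.
ΔHrxn = (-49.0) + (+52.3) + (+108.6) + (-285.8) = -173.9 kJ/mol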